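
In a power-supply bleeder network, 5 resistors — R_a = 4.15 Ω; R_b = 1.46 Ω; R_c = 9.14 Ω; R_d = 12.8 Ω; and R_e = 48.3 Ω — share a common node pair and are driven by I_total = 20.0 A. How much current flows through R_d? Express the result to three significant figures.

I ≈ 1.38 A

ΣG = 1/4.15 + 1/1.46 + 1/9.14 + 1/12.8 + 1/48.3 = 1.134.
By the current-divider rule, I = I_total · G_k/ΣG = 20.0 × 0.06889 = 1.378 A.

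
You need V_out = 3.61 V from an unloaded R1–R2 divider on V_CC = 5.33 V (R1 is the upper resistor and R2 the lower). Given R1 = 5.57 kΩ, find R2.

Required fraction k = V_out/V_CC = 0.6773.
Rearranging, R2 = R1·k/(1−k) = 5.57 × 2.099 = 11.69 kΩ.

R2 ≈ 11.7 kΩ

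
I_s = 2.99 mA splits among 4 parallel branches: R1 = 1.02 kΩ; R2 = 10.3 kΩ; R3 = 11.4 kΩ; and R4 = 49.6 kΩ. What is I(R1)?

Total conductance ΣG = 1/1.02 + 1/10.3 + 1/11.4 + 1/49.6 = 1.185 (units of 1/kΩ).
By the current-divider rule, I = I_s · G_k/ΣG = 2.99 × 0.8271 = 2.473 mA.

I ≈ 2.47 mA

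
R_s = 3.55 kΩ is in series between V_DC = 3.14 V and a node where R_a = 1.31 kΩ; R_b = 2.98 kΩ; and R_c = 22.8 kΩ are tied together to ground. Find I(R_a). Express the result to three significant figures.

I ≈ 0.474 mA

Equivalent of the parallel group: R_p = 0.8751 kΩ.
Node voltage V_A = V_DC · R_p/(R_s + R_p) = 3.14 × 0.1977 = 0.6209 V.
I(R_a) = V_A / R_a = 0.6209/1.31 = 0.4740 mA.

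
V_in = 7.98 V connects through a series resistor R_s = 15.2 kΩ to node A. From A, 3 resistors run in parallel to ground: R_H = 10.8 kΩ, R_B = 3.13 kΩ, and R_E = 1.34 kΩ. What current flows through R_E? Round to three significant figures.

I ≈ 0.320 mA

Combine the parallel branches: R_p = (1/10.8 + 1/3.13 + 1/1.34)⁻¹ = 0.8633 kΩ.
V_A by voltage divider: V_A = 7.98 × 0.8633/(15.2 + 0.8633) = 0.4289 V.
I(R_E) = V_A / R_E = 0.4289/1.34 = 0.3201 mA.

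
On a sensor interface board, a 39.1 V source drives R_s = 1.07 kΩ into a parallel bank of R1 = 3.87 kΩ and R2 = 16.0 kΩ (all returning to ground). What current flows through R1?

I ≈ 7.52 mA

Equivalent of the parallel group: R_p = 3.116 kΩ.
Node voltage V_A = V_supply · R_p/(R_s + R_p) = 39.1 × 0.7444 = 29.11 V.
Branch current I = V_A/R1 = 29.11/3.87 = 7.521 mA.
(Check via current divider: I_total = 9.340 mA; share G_k/ΣG = 0.8052 → same result.)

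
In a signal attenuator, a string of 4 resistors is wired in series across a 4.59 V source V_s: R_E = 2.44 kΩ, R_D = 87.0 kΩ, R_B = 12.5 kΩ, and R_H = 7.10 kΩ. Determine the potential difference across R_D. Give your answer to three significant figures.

Series total: ΣR = 2.44 + 87.0 + 12.5 + 7.10 = 109.0 kΩ.
Voltage divider: V = V_s · (87.00 / 109.0) = 4.59 × 0.7979 = 3.662 V.

V ≈ 3.66 V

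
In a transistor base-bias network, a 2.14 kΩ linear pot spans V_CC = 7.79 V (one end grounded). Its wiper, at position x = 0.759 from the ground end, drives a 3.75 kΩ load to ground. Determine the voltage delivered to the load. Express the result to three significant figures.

V_out ≈ 5.35 V

Split the track: R_lower = x·R_p = 1.624 kΩ, R_upper = (1−x)·R_p = 0.5157 kΩ.
Lower segment in parallel with the load: 1.624 ‖ 3.75 = 1.133 kΩ.
Loaded-divider output: V_out = 7.79 × 0.6873 = 5.354 V.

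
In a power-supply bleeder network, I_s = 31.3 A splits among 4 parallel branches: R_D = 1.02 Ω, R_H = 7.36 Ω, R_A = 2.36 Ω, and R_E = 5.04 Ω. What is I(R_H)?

I ≈ 2.45 A

Conductances: ΣG = 1/1.02 + 1/7.36 + 1/2.36 + 1/5.04 = 1.738 (1/Ω).
Current divider: I(R_H) = I_s · G_k/ΣG = 31.3 × (0.1359/1.738) = 31.3 × 0.07816 = 2.446 A.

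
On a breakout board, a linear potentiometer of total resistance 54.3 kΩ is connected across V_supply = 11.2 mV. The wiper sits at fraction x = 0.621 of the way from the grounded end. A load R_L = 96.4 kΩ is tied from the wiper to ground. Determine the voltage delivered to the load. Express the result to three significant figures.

The pot divides into 20.58 kΩ above the wiper and 33.72 kΩ below.
(x·R_p) ‖ R_L = 24.98 kΩ.
Then V_out = V_supply · 24.98/(20.58 + 24.98) = 6.141 mV.

V_out ≈ 6.14 mV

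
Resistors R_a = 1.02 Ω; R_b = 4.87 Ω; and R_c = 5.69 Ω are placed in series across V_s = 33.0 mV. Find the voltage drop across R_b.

V ≈ 13.9 mV

Series total: ΣR = 1.02 + 4.87 + 5.69 = 11.58 Ω.
V = V_s · R/ΣR = 33.0 × 0.4206 = 13.88 mV.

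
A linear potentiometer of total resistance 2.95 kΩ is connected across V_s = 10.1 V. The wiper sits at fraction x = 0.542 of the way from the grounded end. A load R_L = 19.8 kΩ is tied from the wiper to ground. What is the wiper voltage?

V_out ≈ 5.28 V

Split the track: R_lower = x·R_p = 1.599 kΩ, R_upper = (1−x)·R_p = 1.351 kΩ.
R_L loads the lower segment: effective lower R = 1.479 kΩ.
Then V_out = V_s · 1.479/(1.351 + 1.479) = 5.279 V.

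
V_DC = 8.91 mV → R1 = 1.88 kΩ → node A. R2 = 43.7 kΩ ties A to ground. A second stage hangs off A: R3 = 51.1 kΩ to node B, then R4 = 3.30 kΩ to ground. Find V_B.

V_B ≈ 0.502 mV

The second stage (R3 + R4 = 54.40 kΩ) loads node A in parallel with R2.
R2 ‖ (R3+R4) = 24.23 kΩ.
V_A = 8.91 × 24.23/(1.88 + 24.23) = 8.269 mV.
Stage 2 is unloaded, so V_B = V_A · R4/(R3+R4) = 8.269 × 3.30/54.40 = 0.5016 mV.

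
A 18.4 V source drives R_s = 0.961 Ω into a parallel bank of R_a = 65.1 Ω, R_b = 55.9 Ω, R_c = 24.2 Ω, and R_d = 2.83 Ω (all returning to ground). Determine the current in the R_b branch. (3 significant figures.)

I ≈ 0.233 A

Equivalent of the parallel group: R_p = 2.337 Ω.
Node voltage V_A = V_in · R_p/(R_s + R_p) = 18.4 × 0.7086 = 13.04 V.
Branch current I = V_A/R_b = 13.04/55.9 = 0.2332 A.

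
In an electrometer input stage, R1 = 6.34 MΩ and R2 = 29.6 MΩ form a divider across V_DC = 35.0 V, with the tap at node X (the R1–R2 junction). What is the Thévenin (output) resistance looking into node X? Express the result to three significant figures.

Zeroing V_DC shorts the top of R1 to ground, so R_th = R1 ‖ R2 = 5.222 MΩ.

R_th ≈ 5.22 MΩ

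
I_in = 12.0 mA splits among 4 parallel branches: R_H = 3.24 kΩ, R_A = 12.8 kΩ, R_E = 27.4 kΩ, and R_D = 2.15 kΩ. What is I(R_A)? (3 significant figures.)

I ≈ 1.06 mA

Total conductance ΣG = 1/3.24 + 1/12.8 + 1/27.4 + 1/2.15 = 0.8884 (units of 1/kΩ).
R_A takes the fraction G_k/ΣG = 0.07812/0.8884 = 0.08794, so I = 12.0 × 0.08794 = 1.055 mA.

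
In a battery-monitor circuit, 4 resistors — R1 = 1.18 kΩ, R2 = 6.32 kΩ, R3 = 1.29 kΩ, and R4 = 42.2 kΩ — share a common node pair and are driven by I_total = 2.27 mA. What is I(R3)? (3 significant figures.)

Total conductance ΣG = 1/1.18 + 1/6.32 + 1/1.29 + 1/42.2 = 1.805 (units of 1/kΩ).
Current divider: I(R3) = I_total · G_k/ΣG = 2.27 × (0.7752/1.805) = 2.27 × 0.4296 = 0.9751 mA.

I ≈ 0.975 mA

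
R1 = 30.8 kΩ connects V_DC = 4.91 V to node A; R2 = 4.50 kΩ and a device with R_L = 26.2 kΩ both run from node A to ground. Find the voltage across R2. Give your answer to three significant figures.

V_out ≈ 0.544 V

R2 ‖ R_L = (4.50 × 26.2)/(4.50 + 26.2) = 3.840 kΩ.
Now apply the divider: V_out = 4.91 × 0.1109 = 0.5443 V.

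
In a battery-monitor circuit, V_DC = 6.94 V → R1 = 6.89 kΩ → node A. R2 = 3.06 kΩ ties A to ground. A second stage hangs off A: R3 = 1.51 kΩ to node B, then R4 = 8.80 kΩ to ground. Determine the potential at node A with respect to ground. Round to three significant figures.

V_A ≈ 1.77 V

The second stage (R3 + R4 = 10.31 kΩ) loads node A in parallel with R2.
R2 ‖ (R3+R4) = 2.360 kΩ.
So V_A = 6.94 × 0.2551 = 1.770 V.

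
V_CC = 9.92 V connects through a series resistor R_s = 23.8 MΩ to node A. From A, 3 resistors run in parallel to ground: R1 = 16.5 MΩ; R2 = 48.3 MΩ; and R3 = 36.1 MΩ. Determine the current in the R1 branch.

I ≈ 0.167 µA

Combine the parallel branches: R_p = (1/16.5 + 1/48.3 + 1/36.1)⁻¹ = 9.173 MΩ.
V_A by voltage divider: V_A = 9.92 × 9.173/(23.8 + 9.173) = 2.760 V.
I(R1) = V_A / R1 = 2.760/16.5 = 0.1673 µA.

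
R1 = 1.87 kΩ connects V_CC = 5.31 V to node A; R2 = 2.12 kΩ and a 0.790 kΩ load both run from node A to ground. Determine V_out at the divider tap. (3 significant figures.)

First combine the lower leg with the load: R2 ‖ R_L = 0.5755 kΩ.
Voltage divider with the loaded lower leg: V_out = 5.31 × 0.5755/(1.87 + 0.5755) = 5.31 × 0.2353 = 1.250 V.
(Unloaded it would be 2.82 V; the load pulls it down.)

V_out ≈ 1.25 V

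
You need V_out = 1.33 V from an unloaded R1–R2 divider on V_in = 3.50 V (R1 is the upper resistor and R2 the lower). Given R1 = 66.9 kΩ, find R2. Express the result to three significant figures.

V_out/V_in = R2/(R1+R2) = 0.3800.
R2 = R1 · 0.3800/(1 − 0.3800) = 41.00 kΩ.

R2 ≈ 41.0 kΩ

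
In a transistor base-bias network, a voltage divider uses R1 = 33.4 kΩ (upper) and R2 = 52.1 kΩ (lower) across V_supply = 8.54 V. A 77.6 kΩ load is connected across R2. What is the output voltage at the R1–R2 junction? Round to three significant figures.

V_out ≈ 4.12 V

First combine the lower leg with the load: R2 ‖ R_L = 31.17 kΩ.
Now apply the divider: V_out = 8.54 × 0.4827 = 4.123 V.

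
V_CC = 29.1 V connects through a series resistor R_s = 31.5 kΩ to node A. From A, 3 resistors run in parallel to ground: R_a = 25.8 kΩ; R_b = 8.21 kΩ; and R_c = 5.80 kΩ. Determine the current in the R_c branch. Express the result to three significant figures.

Parallel bank: R_p = 1/(1/25.8 + 1/8.21 + 1/5.80) = 3.003 kΩ.
V_A by voltage divider: V_A = 29.1 × 3.003/(31.5 + 3.003) = 2.533 V.
I(R_c) = V_A / R_c = 2.533/5.80 = 0.4367 mA.

I ≈ 0.437 mA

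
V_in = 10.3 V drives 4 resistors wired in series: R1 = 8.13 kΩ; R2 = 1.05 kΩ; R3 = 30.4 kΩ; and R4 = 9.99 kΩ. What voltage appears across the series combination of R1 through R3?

V ≈ 8.22 V

Series total: ΣR = 8.13 + 1.05 + 30.4 + 9.99 = 49.57 kΩ.
R_{R1..R3} = 8.13 + 1.05 + 30.4 = 39.58 kΩ.
V = V_in · R/ΣR = 10.3 × 0.7985 = 8.224 V.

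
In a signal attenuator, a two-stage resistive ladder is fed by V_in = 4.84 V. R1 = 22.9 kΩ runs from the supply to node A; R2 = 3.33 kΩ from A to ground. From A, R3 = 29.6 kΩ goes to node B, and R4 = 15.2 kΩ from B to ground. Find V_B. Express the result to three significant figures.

V_B ≈ 0.196 V

Looking into the second stage from A: R3 + R4 = 44.80 kΩ appears in parallel with R2.
R2 ‖ (R3+R4) = 3.100 kΩ.
So V_A = 4.84 × 0.1192 = 0.5770 V.
V_B = V_A × 0.3393 = 0.1958 V.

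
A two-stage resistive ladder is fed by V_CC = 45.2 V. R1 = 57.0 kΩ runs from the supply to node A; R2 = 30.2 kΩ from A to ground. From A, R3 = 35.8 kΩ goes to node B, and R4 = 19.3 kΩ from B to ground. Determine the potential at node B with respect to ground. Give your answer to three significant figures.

V_B ≈ 4.04 V

The second stage (R3 + R4 = 55.10 kΩ) loads node A in parallel with R2.
Effective lower resistance at A: R2 ‖ 55.10 = 19.51 kΩ.
V_A = 45.2 × 19.51/(57.0 + 19.51) = 11.53 V.
Stage 2 is unloaded, so V_B = V_A · R4/(R3+R4) = 11.53 × 19.3/55.10 = 4.037 V.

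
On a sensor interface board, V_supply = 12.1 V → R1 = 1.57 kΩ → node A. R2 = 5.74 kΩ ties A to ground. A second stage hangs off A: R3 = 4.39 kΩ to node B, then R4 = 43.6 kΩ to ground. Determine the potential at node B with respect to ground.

Node A sees R2 in parallel with the series input of stage 2, R3 + R4 = 47.99 kΩ.
Effective lower resistance at A: R2 ‖ 47.99 = 5.127 kΩ.
So V_A = 12.1 × 0.7656 = 9.263 V.
Then the unloaded second divider: V_B = V_A × R4/(R3+R4) = 9.263 × 0.9085 = 8.416 V.

V_B ≈ 8.42 V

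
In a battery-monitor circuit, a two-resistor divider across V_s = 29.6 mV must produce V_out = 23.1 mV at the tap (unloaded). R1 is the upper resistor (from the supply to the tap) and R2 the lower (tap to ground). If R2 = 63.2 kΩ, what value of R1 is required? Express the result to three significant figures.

R1 ≈ 17.8 kΩ

Required fraction k = V_out/V_s = 0.7804.
So R1 = R2 · (V_s/V_out − 1) = 63.2 × (29.6/23.1 − 1) = 63.2 × 0.2814 = 17.78 kΩ.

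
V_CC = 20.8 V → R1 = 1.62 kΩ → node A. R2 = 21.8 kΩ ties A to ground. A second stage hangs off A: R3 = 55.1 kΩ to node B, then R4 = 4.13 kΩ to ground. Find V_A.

V_A ≈ 18.9 V

The second stage (R3 + R4 = 59.23 kΩ) loads node A in parallel with R2.
R2 ‖ (R3+R4) = 15.94 kΩ.
So V_A = 20.8 × 0.9077 = 18.88 V.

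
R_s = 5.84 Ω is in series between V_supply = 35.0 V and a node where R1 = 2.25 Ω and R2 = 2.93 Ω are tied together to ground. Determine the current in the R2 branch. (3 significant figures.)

I ≈ 2.14 A

Parallel bank: R_p = 1/(1/2.25 + 1/2.93) = 1.273 Ω.
Node voltage V_A = V_supply · R_p/(R_s + R_p) = 35.0 × 0.1789 = 6.263 V.
Branch current I = V_A/R2 = 6.263/2.93 = 2.137 A.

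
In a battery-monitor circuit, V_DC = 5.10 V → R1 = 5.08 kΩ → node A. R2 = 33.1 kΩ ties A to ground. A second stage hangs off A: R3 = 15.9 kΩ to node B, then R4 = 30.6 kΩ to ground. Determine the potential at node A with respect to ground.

Looking into the second stage from A: R3 + R4 = 46.50 kΩ appears in parallel with R2.
R2 ‖ (R3+R4) = 19.34 kΩ.
So V_A = 5.10 × 0.7919 = 4.039 V.

V_A ≈ 4.04 V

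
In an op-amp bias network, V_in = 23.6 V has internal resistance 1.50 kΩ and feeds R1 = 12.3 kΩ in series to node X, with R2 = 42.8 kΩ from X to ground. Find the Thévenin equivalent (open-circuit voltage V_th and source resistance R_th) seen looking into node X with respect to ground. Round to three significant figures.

V_th ≈ 17.8 V, R_th ≈ 10.4 kΩ

R1' = 1.50 + 12.3 = 13.80 kΩ (source resistance + R1).
With X open, the divider is unloaded: V_th = 23.6 × 42.8/56.60 = 17.85 V.
With V_in suppressed (replaced by a short), R_th = R1' ‖ R2 = (13.80 × 42.8)/(13.80 + 42.8) = 10.44 kΩ.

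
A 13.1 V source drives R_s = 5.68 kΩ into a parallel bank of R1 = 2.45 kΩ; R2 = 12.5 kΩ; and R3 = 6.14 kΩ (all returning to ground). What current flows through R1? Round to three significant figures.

I ≈ 1.14 mA

Equivalent of the parallel group: R_p = 1.536 kΩ.
V_A = 13.1 × 1.536/7.216 = 2.789 V.
Branch current I = V_A/R1 = 2.789/2.45 = 1.138 mA.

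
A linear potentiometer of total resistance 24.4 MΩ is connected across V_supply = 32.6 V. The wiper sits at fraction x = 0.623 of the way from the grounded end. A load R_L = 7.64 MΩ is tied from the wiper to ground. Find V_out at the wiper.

Split the track: R_lower = x·R_p = 15.20 MΩ, R_upper = (1−x)·R_p = 9.199 MΩ.
(x·R_p) ‖ R_L = 5.085 MΩ.
Then V_out = V_supply · 5.085/(9.199 + 5.085) = 11.60 V.

V_out ≈ 11.6 V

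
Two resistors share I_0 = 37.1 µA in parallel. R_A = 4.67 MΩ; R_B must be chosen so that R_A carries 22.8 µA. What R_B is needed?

In a two-way split, I_A/I_0 = R_B/(R_A + R_B).
With f = 0.6146, R_B = R_A · f/(1−f) = 4.67 × 1.594 = 7.446 MΩ.

R_B ≈ 7.45 MΩ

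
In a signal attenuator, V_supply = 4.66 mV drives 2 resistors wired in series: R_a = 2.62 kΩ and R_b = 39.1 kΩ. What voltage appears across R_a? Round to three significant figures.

Total series resistance ΣR = 2.62 + 39.1 = 41.72 kΩ.
Voltage divider: V = V_supply · (2.620 / 41.72) = 4.66 × 0.06280 = 0.2926 mV.

V ≈ 0.293 mV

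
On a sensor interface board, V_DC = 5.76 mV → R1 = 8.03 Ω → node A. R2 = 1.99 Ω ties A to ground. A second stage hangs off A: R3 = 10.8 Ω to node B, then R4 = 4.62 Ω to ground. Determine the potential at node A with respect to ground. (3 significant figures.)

V_A ≈ 1.04 mV

Node A sees R2 in parallel with the series input of stage 2, R3 + R4 = 15.42 Ω.
Effective lower resistance at A: R2 ‖ 15.42 = 1.763 Ω.
So V_A = 5.76 × 0.1800 = 1.037 mV.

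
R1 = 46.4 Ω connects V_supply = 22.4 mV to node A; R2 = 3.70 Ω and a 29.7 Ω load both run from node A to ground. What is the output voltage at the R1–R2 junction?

First combine the lower leg with the load: R2 ‖ R_L = 3.290 Ω.
Now apply the divider: V_out = 22.4 × 0.06621 = 1.483 mV.

V_out ≈ 1.48 mV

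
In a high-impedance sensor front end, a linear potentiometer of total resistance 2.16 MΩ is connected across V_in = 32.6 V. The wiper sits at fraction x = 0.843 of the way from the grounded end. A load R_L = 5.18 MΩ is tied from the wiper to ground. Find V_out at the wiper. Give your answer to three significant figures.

Split the track: R_lower = x·R_p = 1.821 MΩ, R_upper = (1−x)·R_p = 0.3391 MΩ.
Lower segment in parallel with the load: 1.821 ‖ 5.18 = 1.347 MΩ.
Loaded-divider output: V_out = 32.6 × 0.7989 = 26.04 V.

V_out ≈ 26.0 V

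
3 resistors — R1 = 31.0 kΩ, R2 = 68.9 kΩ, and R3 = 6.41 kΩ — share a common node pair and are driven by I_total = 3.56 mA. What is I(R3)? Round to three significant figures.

Conductances: ΣG = 1/31.0 + 1/68.9 + 1/6.41 = 0.2028 (1/kΩ).
R3 takes the fraction G_k/ΣG = 0.1560/0.2028 = 0.7693, so I = 3.56 × 0.7693 = 2.739 mA.

I ≈ 2.74 mA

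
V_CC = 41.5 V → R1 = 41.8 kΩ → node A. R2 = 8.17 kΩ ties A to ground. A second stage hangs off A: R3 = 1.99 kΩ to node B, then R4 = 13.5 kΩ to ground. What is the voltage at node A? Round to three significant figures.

The second stage (R3 + R4 = 15.49 kΩ) loads node A in parallel with R2.
Effective lower resistance at A: R2 ‖ 15.49 = 5.349 kΩ.
So V_A = 41.5 × 0.1134 = 4.708 V.

V_A ≈ 4.71 V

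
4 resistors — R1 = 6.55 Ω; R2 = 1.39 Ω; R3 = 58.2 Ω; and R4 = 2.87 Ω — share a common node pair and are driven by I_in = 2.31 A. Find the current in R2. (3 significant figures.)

ΣG = 1/6.55 + 1/1.39 + 1/58.2 + 1/2.87 = 1.238.
R2 takes the fraction G_k/ΣG = 0.7194/1.238 = 0.5813, so I = 2.31 × 0.5813 = 1.343 A.

I ≈ 1.34 A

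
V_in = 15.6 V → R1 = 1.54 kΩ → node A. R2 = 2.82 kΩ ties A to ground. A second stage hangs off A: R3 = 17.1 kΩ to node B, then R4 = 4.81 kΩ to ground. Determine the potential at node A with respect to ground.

The second stage (R3 + R4 = 21.91 kΩ) loads node A in parallel with R2.
R2 ‖ (R3+R4) = 2.498 kΩ.
V_A = 15.6 × 2.498/(1.54 + 2.498) = 9.651 V.

V_A ≈ 9.65 V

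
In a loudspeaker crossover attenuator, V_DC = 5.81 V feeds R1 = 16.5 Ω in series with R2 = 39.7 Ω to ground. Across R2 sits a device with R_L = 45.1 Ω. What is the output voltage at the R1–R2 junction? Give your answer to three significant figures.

R2 ‖ R_L = (39.7 × 45.1)/(39.7 + 45.1) = 21.11 Ω.
Voltage divider with the loaded lower leg: V_out = 5.81 × 21.11/(16.5 + 21.11) = 5.81 × 0.5613 = 3.261 V.

V_out ≈ 3.26 V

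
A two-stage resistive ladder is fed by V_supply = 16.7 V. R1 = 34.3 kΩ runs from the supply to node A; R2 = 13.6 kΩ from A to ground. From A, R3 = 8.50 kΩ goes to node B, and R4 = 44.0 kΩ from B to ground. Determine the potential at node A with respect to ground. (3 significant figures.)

V_A ≈ 4.00 V

Node A sees R2 in parallel with the series input of stage 2, R3 + R4 = 52.50 kΩ.
R2 ‖ (R3+R4) = 10.80 kΩ.
First divider: V_A = V_supply · 10.80/(34.3 + 10.80) = 4.000 V.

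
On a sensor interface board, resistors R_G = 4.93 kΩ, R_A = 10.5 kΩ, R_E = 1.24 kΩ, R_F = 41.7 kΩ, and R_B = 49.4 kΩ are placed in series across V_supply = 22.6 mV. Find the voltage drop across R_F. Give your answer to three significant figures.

Total series resistance ΣR = 4.93 + 10.5 + 1.24 + 41.7 + 49.4 = 107.8 kΩ.
V = V_supply · R/ΣR = 22.6 × 0.3869 = 8.745 mV.

V ≈ 8.74 mV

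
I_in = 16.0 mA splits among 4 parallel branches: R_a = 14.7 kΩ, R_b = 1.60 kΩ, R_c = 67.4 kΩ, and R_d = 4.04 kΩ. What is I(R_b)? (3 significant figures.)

I ≈ 10.5 mA

ΣG = 1/14.7 + 1/1.60 + 1/67.4 + 1/4.04 = 0.9554.
By the current-divider rule, I = I_in · G_k/ΣG = 16.0 × 0.6542 = 10.47 mA.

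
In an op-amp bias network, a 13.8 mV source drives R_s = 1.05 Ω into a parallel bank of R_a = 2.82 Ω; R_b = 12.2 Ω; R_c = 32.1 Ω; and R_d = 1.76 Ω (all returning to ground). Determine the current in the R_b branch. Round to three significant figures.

Combine the parallel branches: R_p = (1/2.82 + 1/12.2 + 1/32.1 + 1/1.76)⁻¹ = 0.9653 Ω.
V_A by voltage divider: V_A = 13.8 × 0.9653/(1.05 + 0.9653) = 6.610 mV.
Branch current I = V_A/R_b = 6.610/12.2 = 0.5418 mA.
(Equivalently: I_total = 6.848 mA, then current-divider fraction G_k/ΣG = 0.07913.)

I ≈ 0.542 mA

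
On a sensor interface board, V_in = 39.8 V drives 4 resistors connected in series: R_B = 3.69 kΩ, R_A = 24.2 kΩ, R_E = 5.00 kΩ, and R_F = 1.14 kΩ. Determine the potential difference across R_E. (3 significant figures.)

ΣR = 3.69 + 24.2 + 5.00 + 1.14 = 34.03 kΩ.
Voltage divider: V = V_in · (5.000 / 34.03) = 39.8 × 0.1469 = 5.848 V.

V ≈ 5.85 V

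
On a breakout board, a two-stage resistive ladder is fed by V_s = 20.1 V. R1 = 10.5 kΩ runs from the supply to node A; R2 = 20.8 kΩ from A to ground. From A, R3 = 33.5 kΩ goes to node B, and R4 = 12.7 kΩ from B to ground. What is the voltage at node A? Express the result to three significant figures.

V_A ≈ 11.6 V

Looking into the second stage from A: R3 + R4 = 46.20 kΩ appears in parallel with R2.
R2 ‖ (R3+R4) = 14.34 kΩ.
So V_A = 20.1 × 0.5773 = 11.60 V.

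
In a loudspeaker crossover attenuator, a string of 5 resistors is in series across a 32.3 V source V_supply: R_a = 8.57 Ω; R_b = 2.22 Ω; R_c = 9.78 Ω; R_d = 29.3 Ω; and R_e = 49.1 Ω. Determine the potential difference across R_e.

ΣR = 8.57 + 2.22 + 9.78 + 29.3 + 49.1 = 98.97 Ω.
By the voltage-divider rule, V = 32.3 × 49.10/98.97 = 16.02 V.

V ≈ 16.0 V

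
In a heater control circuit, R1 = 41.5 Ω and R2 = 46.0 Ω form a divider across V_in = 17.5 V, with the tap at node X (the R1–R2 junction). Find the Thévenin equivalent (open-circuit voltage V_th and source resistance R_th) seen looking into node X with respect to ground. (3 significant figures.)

Open-circuit (no load on X): V_th = V_in · R2/(R1 + R2) = 17.5 × 46.0/(41.50 + 46.0) = 9.200 V.
With V_in suppressed (replaced by a short), R_th = R1 ‖ R2 = (41.50 × 46.0)/(41.50 + 46.0) = 21.82 Ω.

V_th ≈ 9.20 V, R_th ≈ 21.8 Ω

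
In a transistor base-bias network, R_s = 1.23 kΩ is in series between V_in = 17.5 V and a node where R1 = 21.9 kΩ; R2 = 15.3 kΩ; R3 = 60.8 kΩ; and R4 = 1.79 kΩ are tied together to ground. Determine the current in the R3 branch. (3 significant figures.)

I ≈ 0.156 mA

Equivalent of the parallel group: R_p = 1.457 kΩ.
V_A by voltage divider: V_A = 17.5 × 1.457/(1.23 + 1.457) = 9.491 V.
I(R3) = V_A / R3 = 9.491/60.8 = 0.1561 mA.
(Equivalently: I_total = 6.512 mA, then current-divider fraction G_k/ΣG = 0.02397.)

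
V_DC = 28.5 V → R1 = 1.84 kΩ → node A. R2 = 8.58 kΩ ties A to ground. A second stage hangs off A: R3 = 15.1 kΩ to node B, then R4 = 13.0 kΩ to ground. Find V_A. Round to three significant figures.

V_A ≈ 22.3 V

Looking into the second stage from A: R3 + R4 = 28.10 kΩ appears in parallel with R2.
R2 ‖ (R3+R4) = 6.573 kΩ.
So V_A = 28.5 × 0.7813 = 22.27 V.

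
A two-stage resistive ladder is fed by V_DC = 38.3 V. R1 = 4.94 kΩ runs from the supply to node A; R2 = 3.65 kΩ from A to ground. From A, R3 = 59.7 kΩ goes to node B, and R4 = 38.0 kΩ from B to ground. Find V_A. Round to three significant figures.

V_A ≈ 15.9 V

Node A sees R2 in parallel with the series input of stage 2, R3 + R4 = 97.70 kΩ.
R2 ‖ (R3+R4) = 3.519 kΩ.
So V_A = 38.3 × 0.4160 = 15.93 V.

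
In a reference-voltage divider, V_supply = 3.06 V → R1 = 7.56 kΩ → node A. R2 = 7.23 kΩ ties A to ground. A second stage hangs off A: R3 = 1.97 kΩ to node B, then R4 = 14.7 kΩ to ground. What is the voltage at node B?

V_B ≈ 1.08 V

Looking into the second stage from A: R3 + R4 = 16.67 kΩ appears in parallel with R2.
R2 ‖ (R3+R4) = 5.043 kΩ.
V_A = 3.06 × 5.043/(7.56 + 5.043) = 1.224 V.
Then the unloaded second divider: V_B = V_A × R4/(R3+R4) = 1.224 × 0.8818 = 1.080 V.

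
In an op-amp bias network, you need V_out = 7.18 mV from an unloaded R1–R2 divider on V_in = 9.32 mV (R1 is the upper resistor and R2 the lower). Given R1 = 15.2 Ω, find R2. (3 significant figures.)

R2 ≈ 51.0 Ω

The divider ratio is R2/(R1+R2) = 7.18/9.32 = 0.7704.
So R2 = R1 · V_out/(V_in − V_out) = 15.2 × 7.18/(9.32 − 7.18) = 15.2 × 3.355 = 51.00 Ω.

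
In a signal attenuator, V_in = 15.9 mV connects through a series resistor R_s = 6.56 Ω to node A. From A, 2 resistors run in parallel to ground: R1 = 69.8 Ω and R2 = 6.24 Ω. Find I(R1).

Parallel bank: R_p = 1/(1/69.8 + 1/6.24) = 5.728 Ω.
V_A by voltage divider: V_A = 15.9 × 5.728/(6.56 + 5.728) = 7.412 mV.
Branch current I = V_A/R1 = 7.412/69.8 = 0.1062 mA.

I ≈ 0.106 mA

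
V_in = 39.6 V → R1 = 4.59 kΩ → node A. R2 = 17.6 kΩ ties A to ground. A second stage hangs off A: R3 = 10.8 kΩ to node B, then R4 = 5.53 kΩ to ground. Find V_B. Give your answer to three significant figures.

V_B ≈ 8.70 V

The second stage (R3 + R4 = 16.33 kΩ) loads node A in parallel with R2.
Effective lower resistance at A: R2 ‖ 16.33 = 8.471 kΩ.
So V_A = 39.6 × 0.6486 = 25.68 V.
Then the unloaded second divider: V_B = V_A × R4/(R3+R4) = 25.68 × 0.3386 = 8.697 V.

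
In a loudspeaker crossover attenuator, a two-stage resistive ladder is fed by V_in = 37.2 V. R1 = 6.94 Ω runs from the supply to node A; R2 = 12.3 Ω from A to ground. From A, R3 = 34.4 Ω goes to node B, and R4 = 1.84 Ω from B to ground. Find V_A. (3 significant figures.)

V_A ≈ 21.2 V

Node A sees R2 in parallel with the series input of stage 2, R3 + R4 = 36.24 Ω.
Effective lower resistance at A: R2 ‖ 36.24 = 9.183 Ω.
So V_A = 37.2 × 0.5696 = 21.19 V.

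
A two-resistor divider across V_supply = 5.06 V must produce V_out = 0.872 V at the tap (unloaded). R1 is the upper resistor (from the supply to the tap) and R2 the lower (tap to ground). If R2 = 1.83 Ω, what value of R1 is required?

R1 ≈ 8.79 Ω

V_out/V_supply = R2/(R1+R2) = 0.1723.
So R1 = R2 · (V_supply/V_out − 1) = 1.83 × (5.06/0.872 − 1) = 1.83 × 4.803 = 8.789 Ω.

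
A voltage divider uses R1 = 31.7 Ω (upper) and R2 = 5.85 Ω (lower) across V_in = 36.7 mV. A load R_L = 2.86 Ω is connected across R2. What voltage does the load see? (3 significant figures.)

R2 ‖ R_L = (5.85 × 2.86)/(5.85 + 2.86) = 1.921 Ω.
Now apply the divider: V_out = 36.7 × 0.05713 = 2.097 mV.
(Unloaded it would be 5.72 mV; the load pulls it down.)

V_out ≈ 2.10 mV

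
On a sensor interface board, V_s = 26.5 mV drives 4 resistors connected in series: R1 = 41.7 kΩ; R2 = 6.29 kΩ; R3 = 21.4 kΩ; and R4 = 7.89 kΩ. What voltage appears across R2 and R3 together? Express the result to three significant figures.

Series total: ΣR = 41.7 + 6.29 + 21.4 + 7.89 = 77.28 kΩ.
R_{R2..R3} = 6.29 + 21.4 = 27.69 kΩ.
V = V_s · R/ΣR = 26.5 × 0.3583 = 9.495 mV.

V ≈ 9.50 mV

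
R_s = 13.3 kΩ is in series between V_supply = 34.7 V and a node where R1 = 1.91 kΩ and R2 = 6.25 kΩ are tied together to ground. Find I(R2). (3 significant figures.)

I ≈ 0.550 mA

Parallel bank: R_p = 1/(1/1.91 + 1/6.25) = 1.463 kΩ.
V_A by voltage divider: V_A = 34.7 × 1.463/(13.3 + 1.463) = 3.439 V.
I(R2) = V_A / R2 = 3.439/6.25 = 0.5502 mA.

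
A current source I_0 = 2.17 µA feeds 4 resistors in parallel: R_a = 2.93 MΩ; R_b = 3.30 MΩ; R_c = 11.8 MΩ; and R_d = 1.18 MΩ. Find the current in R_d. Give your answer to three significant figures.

ΣG = 1/2.93 + 1/3.30 + 1/11.8 + 1/1.18 = 1.577.
By the current-divider rule, I = I_0 · G_k/ΣG = 2.17 × 0.5375 = 1.166 µA.

I ≈ 1.17 µA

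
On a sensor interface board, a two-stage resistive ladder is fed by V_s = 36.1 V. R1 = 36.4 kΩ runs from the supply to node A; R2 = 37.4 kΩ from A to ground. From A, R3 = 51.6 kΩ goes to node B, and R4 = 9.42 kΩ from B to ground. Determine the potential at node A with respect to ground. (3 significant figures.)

Looking into the second stage from A: R3 + R4 = 61.02 kΩ appears in parallel with R2.
Effective lower resistance at A: R2 ‖ 61.02 = 23.19 kΩ.
First divider: V_A = V_s · 23.19/(36.4 + 23.19) = 14.05 V.

V_A ≈ 14.0 V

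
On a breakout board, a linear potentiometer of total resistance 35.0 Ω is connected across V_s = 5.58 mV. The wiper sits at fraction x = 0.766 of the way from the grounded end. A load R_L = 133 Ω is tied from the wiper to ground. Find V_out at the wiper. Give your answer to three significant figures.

Lower segment x·R_p = 26.81 Ω; upper segment (1−x)·R_p = 8.190 Ω.
Lower segment in parallel with the load: 26.81 ‖ 133 = 22.31 Ω.
Loaded-divider output: V_out = 5.58 × 0.7315 = 4.082 mV.
(Unloaded: V_out = x·V_s = 4.27 mV.)

V_out ≈ 4.08 mV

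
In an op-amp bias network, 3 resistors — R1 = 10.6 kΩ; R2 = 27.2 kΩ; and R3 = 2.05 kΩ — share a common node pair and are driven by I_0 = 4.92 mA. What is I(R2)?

ΣG = 1/10.6 + 1/27.2 + 1/2.05 = 0.6189.
R2 takes the fraction G_k/ΣG = 0.03676/0.6189 = 0.05940, so I = 4.92 × 0.05940 = 0.2923 mA.

I ≈ 0.292 mA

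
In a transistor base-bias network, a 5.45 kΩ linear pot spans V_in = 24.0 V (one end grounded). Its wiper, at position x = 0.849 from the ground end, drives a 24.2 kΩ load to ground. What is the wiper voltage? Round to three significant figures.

V_out ≈ 19.8 V

The pot divides into 0.8230 kΩ above the wiper and 4.627 kΩ below.
(x·R_p) ‖ R_L = 3.884 kΩ.
V_out = 24.0 × 3.884/(0.8230 + 3.884) = 19.80 V.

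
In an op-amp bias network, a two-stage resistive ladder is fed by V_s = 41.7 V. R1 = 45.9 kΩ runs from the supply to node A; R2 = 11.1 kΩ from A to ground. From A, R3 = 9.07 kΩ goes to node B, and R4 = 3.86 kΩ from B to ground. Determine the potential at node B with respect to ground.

V_B ≈ 1.43 V

Looking into the second stage from A: R3 + R4 = 12.93 kΩ appears in parallel with R2.
R2 ‖ (R3+R4) = 5.973 kΩ.
First divider: V_A = V_s · 5.973/(45.9 + 5.973) = 4.801 V.
V_B = V_A × 0.2985 = 1.433 V.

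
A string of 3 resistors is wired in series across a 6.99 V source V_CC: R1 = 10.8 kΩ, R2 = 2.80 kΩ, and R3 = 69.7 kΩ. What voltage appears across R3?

V ≈ 5.85 V

Total series resistance ΣR = 10.8 + 2.80 + 69.7 = 83.30 kΩ.
V = V_CC · R/ΣR = 6.99 × 0.8367 = 5.849 V.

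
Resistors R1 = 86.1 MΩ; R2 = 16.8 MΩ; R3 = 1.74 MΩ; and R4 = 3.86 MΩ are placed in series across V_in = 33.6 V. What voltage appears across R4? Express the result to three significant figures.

V ≈ 1.20 V

ΣR = 86.1 + 16.8 + 1.74 + 3.86 = 108.5 MΩ.
By the voltage-divider rule, V = 33.6 × 3.860/108.5 = 1.195 V.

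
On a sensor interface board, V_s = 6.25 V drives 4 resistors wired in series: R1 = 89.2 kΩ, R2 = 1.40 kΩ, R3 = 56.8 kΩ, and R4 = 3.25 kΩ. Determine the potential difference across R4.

Total series resistance ΣR = 89.2 + 1.40 + 56.8 + 3.25 = 150.7 kΩ.
Voltage divider: V = V_s · (3.250 / 150.7) = 6.25 × 0.02157 = 0.1348 V.

V ≈ 0.135 V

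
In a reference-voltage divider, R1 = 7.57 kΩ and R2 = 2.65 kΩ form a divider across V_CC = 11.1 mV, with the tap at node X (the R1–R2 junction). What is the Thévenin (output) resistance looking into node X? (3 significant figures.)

With V_CC suppressed (replaced by a short), R_th = R1 ‖ R2 = (7.570 × 2.65)/(7.570 + 2.65) = 1.963 kΩ.

R_th ≈ 1.96 kΩ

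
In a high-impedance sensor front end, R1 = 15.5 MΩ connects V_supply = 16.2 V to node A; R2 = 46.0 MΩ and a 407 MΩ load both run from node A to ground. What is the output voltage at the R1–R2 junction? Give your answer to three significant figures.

The load sits in parallel with R2, giving an effective lower resistance R2' = R2·R_L/(R2+R_L) = 41.33 MΩ.
Voltage divider with the loaded lower leg: V_out = 16.2 × 41.33/(15.5 + 41.33) = 16.2 × 0.7273 = 11.78 V.

V_out ≈ 11.8 V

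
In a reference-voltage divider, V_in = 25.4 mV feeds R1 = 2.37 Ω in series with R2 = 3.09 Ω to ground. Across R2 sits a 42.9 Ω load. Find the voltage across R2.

V_out ≈ 13.9 mV

R2 ‖ R_L = (3.09 × 42.9)/(3.09 + 42.9) = 2.882 Ω.
Then V_out = V_in · R2'/(R1 + R2') = 25.4 × 2.882/5.252 = 13.94 mV.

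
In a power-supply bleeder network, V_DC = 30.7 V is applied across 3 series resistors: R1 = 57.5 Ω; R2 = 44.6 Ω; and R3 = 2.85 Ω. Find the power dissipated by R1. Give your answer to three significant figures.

P ≈ 4.92 W

Series current I = V_DC/ΣR = 30.7/105.0 = 0.2925 A.
P = I²R = 0.08557 × 57.5 = 4.920 W.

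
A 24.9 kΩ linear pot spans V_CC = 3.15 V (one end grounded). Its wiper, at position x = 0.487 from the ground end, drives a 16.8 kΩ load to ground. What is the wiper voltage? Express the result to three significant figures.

V_out ≈ 1.12 V

Split the track: R_lower = x·R_p = 12.13 kΩ, R_upper = (1−x)·R_p = 12.77 kΩ.
(x·R_p) ‖ R_L = 7.043 kΩ.
Loaded-divider output: V_out = 3.15 × 0.3554 = 1.120 V.
(Unloaded: V_out = x·V_CC = 1.53 V.)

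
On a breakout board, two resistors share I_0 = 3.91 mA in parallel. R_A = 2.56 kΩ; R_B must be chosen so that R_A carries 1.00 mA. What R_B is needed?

In a two-way split, I_A/I_0 = R_B/(R_A + R_B).
1.00/3.91 = R_B/(R_A + R_B) → R_B = R_A · (0.2558)/(1 − 0.2558) = 2.56 × 0.3436 = 0.8797 kΩ.

R_B ≈ 0.880 kΩ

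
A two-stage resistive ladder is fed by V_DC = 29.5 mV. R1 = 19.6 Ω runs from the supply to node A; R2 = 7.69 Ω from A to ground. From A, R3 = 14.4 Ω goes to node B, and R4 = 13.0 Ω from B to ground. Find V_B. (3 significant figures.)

Looking into the second stage from A: R3 + R4 = 27.40 Ω appears in parallel with R2.
Effective lower resistance at A: R2 ‖ 27.40 = 6.005 Ω.
First divider: V_A = V_DC · 6.005/(19.6 + 6.005) = 6.918 mV.
Then the unloaded second divider: V_B = V_A × R4/(R3+R4) = 6.918 × 0.4745 = 3.282 mV.

V_B ≈ 3.28 mV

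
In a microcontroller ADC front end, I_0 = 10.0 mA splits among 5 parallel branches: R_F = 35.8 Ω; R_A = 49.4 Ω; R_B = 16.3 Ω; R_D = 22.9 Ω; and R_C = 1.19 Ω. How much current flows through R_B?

Conductances: ΣG = 1/35.8 + 1/49.4 + 1/16.3 + 1/22.9 + 1/1.19 = 0.9935 (1/Ω).
By the current-divider rule, I = I_0 · G_k/ΣG = 10.0 × 0.06175 = 0.6175 mA.

I ≈ 0.617 mA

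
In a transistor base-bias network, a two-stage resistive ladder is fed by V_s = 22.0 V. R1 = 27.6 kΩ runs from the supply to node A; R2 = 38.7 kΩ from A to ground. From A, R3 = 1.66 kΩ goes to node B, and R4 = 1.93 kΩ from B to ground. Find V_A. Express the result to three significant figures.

Node A sees R2 in parallel with the series input of stage 2, R3 + R4 = 3.590 kΩ.
R2 ‖ (R3+R4) = 3.285 kΩ.
First divider: V_A = V_s · 3.285/(27.6 + 3.285) = 2.340 V.

V_A ≈ 2.34 V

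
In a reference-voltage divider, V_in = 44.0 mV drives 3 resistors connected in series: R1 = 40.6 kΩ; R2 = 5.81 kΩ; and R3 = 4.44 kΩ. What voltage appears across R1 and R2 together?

Total series resistance ΣR = 40.6 + 5.81 + 4.44 = 50.85 kΩ.
R_{R1..R2} = 40.6 + 5.81 = 46.41 kΩ.
By the voltage-divider rule, V = 44.0 × 46.41/50.85 = 40.16 mV.

V ≈ 40.2 mV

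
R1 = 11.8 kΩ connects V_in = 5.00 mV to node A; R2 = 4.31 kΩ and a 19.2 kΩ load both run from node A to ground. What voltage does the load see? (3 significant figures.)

V_out ≈ 1.15 mV

R2 ‖ R_L = (4.31 × 19.2)/(4.31 + 19.2) = 3.520 kΩ.
Voltage divider with the loaded lower leg: V_out = 5.00 × 3.520/(11.8 + 3.520) = 5.00 × 0.2298 = 1.149 mV.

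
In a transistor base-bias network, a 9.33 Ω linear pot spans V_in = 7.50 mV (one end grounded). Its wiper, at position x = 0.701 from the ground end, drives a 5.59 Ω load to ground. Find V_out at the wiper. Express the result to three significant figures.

V_out ≈ 3.89 mV

Split the track: R_lower = x·R_p = 6.540 Ω, R_upper = (1−x)·R_p = 2.790 Ω.
R_L loads the lower segment: effective lower R = 3.014 Ω.
V_out = 7.50 × 3.014/(2.790 + 3.014) = 3.895 mV.
(Unloaded: V_out = x·V_in = 5.26 mV.)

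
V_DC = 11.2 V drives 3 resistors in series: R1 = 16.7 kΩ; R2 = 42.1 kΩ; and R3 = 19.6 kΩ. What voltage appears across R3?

Total series resistance ΣR = 16.7 + 42.1 + 19.6 = 78.40 kΩ.
Voltage divider: V = V_DC · (19.60 / 78.40) = 11.2 × 0.2500 = 2.800 V.

V ≈ 2.80 V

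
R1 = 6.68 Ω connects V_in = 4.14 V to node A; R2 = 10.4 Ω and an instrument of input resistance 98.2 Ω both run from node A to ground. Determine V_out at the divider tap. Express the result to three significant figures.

V_out ≈ 2.42 V

R2 ‖ R_L = (10.4 × 98.2)/(10.4 + 98.2) = 9.404 Ω.
Now apply the divider: V_out = 4.14 × 0.5847 = 2.421 V.
(Unloaded it would be 2.52 V; the load pulls it down.)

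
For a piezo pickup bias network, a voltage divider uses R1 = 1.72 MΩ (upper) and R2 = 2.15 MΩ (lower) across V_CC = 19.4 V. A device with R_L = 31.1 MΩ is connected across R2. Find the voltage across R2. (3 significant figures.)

V_out ≈ 10.5 V

R2 ‖ R_L = (2.15 × 31.1)/(2.15 + 31.1) = 2.011 MΩ.
Voltage divider with the loaded lower leg: V_out = 19.4 × 2.011/(1.72 + 2.011) = 19.4 × 0.5390 = 10.46 V.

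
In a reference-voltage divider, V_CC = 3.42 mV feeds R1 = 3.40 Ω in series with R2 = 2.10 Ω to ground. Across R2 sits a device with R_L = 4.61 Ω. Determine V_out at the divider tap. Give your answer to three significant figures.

First combine the lower leg with the load: R2 ‖ R_L = 1.443 Ω.
Now apply the divider: V_out = 3.42 × 0.2979 = 1.019 mV.

V_out ≈ 1.02 mV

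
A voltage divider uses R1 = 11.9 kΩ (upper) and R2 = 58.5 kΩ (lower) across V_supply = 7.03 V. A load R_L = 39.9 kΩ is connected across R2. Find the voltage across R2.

V_out ≈ 4.68 V

R2 ‖ R_L = (58.5 × 39.9)/(58.5 + 39.9) = 23.72 kΩ.
Voltage divider with the loaded lower leg: V_out = 7.03 × 23.72/(11.9 + 23.72) = 7.03 × 0.6659 = 4.681 V.
(Unloaded it would be 5.84 V; the load pulls it down.)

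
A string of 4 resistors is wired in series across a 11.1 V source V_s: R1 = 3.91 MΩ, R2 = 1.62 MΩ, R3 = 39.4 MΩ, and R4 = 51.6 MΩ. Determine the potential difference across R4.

V ≈ 5.93 V

ΣR = 3.91 + 1.62 + 39.4 + 51.6 = 96.53 MΩ.
By the voltage-divider rule, V = 11.1 × 51.60/96.53 = 5.933 V.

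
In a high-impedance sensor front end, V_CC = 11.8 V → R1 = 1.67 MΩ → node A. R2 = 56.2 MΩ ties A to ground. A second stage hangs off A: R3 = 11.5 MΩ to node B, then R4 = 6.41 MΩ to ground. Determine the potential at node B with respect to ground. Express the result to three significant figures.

V_B ≈ 3.76 V

Looking into the second stage from A: R3 + R4 = 17.91 MΩ appears in parallel with R2.
Effective lower resistance at A: R2 ‖ 17.91 = 13.58 MΩ.
So V_A = 11.8 × 0.8905 = 10.51 V.
Then the unloaded second divider: V_B = V_A × R4/(R3+R4) = 10.51 × 0.3579 = 3.761 V.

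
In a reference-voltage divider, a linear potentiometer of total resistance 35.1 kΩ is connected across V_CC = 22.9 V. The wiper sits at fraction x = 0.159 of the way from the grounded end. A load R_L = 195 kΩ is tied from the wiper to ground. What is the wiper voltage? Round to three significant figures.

V_out ≈ 3.56 V

Split the track: R_lower = x·R_p = 5.581 kΩ, R_upper = (1−x)·R_p = 29.52 kΩ.
Lower segment in parallel with the load: 5.581 ‖ 195 = 5.426 kΩ.
Loaded-divider output: V_out = 22.9 × 0.1553 = 3.556 V.
(Unloaded: V_out = x·V_CC = 3.64 V.)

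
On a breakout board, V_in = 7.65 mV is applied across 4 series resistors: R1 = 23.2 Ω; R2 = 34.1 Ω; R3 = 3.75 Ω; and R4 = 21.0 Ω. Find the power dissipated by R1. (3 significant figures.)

P ≈ 0.202 µW

ΣR = 82.05 Ω → I = 7.65/82.05 = 0.09324 mA.
V(R1) = I·R = 2.163 mV; P = V·I = 2.163 × 0.09324 = 0.2017 µW.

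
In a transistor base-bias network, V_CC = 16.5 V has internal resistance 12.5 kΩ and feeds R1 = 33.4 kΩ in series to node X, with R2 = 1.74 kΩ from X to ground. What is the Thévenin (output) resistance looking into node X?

R_th ≈ 1.68 kΩ

R1' = 12.5 + 33.4 = 45.90 kΩ (source resistance + R1).
Looking into X with the source shorted: R_th = R1'·R2/(R1'+R2) = 45.90 × 1.74/47.64 = 1.676 kΩ.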